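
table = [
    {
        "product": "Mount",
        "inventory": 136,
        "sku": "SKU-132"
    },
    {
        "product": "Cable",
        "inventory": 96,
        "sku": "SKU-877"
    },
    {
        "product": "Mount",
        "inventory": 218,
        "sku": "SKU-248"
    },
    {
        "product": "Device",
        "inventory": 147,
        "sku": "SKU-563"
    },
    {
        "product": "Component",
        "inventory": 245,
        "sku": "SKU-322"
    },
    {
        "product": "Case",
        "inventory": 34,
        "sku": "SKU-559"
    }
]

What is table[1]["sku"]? "SKU-877"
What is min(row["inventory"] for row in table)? 34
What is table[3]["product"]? "Device"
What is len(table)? 6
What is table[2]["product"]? "Mount"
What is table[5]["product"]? "Case"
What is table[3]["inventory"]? 147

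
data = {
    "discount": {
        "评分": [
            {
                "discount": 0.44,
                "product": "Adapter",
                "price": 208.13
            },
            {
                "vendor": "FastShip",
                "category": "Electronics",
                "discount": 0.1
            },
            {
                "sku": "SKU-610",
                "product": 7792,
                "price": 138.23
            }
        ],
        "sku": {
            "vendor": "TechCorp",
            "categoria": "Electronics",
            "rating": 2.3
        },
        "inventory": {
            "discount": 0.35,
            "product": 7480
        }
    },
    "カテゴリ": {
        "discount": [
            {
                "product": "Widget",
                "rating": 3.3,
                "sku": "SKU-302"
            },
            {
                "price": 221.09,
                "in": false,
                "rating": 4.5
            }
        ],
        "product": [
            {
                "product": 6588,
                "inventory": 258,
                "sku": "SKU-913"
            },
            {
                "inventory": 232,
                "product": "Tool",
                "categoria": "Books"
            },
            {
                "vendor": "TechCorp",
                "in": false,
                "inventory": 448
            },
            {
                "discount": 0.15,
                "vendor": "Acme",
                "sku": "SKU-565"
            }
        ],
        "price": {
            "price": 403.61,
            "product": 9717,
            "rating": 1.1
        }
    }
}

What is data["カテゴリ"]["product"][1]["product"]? "Tool"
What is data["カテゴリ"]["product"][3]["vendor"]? "Acme"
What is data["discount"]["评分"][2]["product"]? 7792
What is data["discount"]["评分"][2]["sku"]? "SKU-610"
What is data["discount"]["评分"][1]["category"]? "Electronics"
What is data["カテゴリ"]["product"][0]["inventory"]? 258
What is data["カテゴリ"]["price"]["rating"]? 1.1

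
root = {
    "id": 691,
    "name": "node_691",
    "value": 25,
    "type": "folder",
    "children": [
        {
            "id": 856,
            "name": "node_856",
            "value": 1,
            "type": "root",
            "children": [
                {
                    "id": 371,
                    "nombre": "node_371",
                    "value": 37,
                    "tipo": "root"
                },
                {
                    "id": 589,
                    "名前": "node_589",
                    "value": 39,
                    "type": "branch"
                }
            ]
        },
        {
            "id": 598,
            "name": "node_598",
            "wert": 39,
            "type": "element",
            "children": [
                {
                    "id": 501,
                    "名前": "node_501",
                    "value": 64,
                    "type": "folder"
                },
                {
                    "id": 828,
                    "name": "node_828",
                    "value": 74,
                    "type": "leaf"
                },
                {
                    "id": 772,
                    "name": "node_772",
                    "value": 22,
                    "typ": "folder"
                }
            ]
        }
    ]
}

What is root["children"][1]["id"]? 598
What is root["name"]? "node_691"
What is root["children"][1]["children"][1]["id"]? 828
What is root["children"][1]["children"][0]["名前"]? "node_501"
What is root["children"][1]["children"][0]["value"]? 64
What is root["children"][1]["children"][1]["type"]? "leaf"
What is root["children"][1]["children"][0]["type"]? "folder"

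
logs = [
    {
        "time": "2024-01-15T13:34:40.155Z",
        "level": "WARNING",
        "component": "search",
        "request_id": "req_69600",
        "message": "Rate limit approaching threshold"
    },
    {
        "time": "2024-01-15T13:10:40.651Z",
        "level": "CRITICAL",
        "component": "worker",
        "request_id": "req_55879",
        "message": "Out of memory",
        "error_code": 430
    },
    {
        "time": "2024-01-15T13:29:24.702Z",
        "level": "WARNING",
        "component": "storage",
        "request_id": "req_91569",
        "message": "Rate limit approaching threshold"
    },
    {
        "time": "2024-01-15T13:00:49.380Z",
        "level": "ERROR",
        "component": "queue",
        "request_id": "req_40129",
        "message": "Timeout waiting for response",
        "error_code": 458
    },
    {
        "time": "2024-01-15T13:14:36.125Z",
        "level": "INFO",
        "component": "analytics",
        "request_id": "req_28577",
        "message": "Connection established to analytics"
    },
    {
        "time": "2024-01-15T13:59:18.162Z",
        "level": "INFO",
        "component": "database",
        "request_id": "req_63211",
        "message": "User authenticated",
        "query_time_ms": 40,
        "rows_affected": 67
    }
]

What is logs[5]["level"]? "INFO"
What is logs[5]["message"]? "User authenticated"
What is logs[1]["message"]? "Out of memory"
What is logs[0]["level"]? "WARNING"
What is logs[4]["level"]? "INFO"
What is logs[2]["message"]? "Rate limit approaching threshold"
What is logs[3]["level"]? "ERROR"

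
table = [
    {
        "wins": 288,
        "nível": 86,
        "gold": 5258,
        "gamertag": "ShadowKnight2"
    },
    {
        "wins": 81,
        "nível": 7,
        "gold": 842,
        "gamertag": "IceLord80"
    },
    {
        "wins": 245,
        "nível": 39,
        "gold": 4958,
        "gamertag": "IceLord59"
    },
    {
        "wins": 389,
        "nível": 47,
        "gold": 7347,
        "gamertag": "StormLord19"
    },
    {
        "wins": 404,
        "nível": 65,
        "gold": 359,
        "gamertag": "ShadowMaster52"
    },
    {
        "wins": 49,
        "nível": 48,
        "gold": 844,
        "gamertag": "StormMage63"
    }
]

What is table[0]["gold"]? 5258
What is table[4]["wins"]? 404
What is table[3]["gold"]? 7347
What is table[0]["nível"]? 86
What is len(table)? 6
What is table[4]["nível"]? 65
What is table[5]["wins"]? 49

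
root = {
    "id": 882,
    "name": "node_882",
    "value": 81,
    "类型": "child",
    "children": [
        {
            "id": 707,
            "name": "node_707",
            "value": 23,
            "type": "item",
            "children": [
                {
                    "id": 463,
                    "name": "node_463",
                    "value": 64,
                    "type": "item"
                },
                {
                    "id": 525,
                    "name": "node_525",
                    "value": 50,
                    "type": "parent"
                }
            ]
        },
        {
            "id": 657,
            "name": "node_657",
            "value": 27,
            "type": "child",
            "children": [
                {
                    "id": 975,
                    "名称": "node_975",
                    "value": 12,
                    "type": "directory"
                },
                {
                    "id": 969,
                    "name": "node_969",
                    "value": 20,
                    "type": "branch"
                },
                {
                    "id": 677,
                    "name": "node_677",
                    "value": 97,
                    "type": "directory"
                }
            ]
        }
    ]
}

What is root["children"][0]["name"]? "node_707"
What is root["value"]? 81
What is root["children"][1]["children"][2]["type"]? "directory"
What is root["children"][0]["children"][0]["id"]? 463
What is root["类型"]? "child"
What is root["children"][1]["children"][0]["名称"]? "node_975"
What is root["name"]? "node_882"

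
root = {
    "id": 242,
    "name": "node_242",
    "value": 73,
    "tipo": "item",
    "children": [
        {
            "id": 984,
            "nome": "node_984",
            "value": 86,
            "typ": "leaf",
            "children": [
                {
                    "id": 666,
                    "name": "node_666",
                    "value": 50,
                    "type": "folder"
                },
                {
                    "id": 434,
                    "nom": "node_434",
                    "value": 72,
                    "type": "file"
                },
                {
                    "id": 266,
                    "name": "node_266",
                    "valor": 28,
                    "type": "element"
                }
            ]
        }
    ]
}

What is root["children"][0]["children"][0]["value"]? 50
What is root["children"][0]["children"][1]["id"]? 434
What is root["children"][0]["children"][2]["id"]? 266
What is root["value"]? 73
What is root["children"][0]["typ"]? "leaf"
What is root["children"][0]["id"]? 984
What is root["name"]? "node_242"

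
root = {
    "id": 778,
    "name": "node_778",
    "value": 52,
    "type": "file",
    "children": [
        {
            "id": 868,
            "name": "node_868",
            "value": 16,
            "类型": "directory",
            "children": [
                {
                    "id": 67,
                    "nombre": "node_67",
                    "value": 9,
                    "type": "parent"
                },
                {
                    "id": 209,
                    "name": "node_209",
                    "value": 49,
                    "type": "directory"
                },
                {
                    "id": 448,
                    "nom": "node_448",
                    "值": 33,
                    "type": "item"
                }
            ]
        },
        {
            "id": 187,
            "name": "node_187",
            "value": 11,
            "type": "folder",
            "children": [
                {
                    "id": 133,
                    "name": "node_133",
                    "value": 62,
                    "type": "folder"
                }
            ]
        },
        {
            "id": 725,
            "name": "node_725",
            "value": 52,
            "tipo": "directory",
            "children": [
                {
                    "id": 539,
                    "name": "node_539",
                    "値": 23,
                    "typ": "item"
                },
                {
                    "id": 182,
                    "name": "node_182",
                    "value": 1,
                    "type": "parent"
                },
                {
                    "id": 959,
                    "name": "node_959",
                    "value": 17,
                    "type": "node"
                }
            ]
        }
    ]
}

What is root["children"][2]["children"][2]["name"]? "node_959"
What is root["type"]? "file"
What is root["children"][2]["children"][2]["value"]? 17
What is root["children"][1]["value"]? 11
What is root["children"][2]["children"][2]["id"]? 959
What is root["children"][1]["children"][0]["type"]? "folder"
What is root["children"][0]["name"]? "node_868"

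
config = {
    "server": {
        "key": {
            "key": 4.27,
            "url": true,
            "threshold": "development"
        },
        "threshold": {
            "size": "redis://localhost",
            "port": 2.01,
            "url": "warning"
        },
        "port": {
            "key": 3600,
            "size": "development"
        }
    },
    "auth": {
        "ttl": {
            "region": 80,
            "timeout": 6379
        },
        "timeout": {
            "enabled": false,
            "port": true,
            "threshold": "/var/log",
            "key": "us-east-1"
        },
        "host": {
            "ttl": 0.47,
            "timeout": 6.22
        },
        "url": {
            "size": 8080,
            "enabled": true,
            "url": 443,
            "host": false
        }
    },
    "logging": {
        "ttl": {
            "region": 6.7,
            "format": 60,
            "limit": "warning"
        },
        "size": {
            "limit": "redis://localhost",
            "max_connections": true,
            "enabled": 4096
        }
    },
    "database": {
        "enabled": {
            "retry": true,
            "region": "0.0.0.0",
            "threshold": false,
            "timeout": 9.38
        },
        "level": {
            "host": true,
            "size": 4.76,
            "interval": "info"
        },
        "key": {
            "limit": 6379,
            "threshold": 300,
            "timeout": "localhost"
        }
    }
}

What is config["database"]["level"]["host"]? True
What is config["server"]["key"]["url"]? True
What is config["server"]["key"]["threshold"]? "development"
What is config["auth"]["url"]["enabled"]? True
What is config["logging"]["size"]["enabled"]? 4096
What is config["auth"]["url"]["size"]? 8080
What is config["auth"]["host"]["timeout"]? 6.22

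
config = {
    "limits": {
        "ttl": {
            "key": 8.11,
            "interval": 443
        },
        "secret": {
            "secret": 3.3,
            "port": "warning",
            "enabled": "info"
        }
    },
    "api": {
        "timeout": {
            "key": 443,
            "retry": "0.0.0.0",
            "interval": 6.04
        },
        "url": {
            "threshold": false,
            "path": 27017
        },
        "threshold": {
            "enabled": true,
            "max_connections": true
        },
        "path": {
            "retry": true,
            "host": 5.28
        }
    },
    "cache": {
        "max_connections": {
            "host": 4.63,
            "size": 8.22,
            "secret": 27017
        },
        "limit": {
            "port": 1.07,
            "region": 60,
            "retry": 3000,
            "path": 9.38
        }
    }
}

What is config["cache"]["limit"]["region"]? 60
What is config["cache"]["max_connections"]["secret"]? 27017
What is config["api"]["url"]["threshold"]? False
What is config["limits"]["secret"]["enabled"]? "info"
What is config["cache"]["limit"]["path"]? 9.38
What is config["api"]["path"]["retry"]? True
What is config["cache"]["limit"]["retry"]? 3000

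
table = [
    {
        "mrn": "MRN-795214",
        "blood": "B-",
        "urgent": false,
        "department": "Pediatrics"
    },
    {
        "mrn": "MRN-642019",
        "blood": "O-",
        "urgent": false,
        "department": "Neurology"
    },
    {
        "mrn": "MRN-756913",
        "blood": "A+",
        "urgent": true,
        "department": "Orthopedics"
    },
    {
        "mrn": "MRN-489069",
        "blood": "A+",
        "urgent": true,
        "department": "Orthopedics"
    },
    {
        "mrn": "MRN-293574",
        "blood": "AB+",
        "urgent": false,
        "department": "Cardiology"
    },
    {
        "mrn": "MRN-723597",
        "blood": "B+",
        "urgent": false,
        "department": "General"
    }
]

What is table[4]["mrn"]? "MRN-293574"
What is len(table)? 6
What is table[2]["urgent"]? True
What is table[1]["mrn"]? "MRN-642019"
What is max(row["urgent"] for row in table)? True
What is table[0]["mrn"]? "MRN-795214"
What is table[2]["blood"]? "A+"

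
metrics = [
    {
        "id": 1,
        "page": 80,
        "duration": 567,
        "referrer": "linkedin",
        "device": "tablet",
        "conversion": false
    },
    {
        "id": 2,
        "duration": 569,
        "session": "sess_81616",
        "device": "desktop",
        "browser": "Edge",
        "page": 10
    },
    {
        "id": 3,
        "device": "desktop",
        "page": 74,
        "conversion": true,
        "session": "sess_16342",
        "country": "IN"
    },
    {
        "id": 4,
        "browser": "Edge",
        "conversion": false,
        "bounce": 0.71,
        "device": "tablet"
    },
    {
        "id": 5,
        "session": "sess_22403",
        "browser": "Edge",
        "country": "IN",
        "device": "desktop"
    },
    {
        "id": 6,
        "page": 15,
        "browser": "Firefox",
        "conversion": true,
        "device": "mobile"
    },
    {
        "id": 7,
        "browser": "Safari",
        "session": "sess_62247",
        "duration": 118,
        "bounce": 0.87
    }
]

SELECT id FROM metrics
[1, 2, 3, 4, 5, 6, 7]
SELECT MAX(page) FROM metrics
80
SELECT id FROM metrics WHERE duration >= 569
[2]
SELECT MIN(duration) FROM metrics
118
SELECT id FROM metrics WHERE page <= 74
[2, 3, 6]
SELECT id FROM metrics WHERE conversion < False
[]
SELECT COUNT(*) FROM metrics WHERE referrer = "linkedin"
1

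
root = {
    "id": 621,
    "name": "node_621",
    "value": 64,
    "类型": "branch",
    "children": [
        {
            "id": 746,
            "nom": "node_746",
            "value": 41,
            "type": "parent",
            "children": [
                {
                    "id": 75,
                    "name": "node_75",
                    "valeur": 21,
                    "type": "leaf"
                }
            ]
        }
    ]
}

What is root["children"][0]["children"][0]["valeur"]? 21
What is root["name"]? "node_621"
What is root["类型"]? "branch"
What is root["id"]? 621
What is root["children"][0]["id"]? 746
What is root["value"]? 64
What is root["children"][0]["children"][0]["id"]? 75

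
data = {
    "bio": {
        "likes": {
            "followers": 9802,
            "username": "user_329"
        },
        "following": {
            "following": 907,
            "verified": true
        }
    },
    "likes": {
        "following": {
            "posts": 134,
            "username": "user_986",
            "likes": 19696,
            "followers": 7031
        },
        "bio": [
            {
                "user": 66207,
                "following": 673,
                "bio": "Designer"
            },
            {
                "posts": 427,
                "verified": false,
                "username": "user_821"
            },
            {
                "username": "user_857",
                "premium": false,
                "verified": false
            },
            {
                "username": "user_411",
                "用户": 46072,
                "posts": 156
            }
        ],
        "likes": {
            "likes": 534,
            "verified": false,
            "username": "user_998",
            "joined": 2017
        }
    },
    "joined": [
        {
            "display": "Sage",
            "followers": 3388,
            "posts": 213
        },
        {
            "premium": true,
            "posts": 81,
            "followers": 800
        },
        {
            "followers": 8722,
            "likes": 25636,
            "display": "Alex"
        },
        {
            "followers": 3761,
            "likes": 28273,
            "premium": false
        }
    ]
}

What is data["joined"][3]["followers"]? 3761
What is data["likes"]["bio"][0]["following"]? 673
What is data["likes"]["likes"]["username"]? "user_998"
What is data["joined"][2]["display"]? "Alex"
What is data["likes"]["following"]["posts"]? 134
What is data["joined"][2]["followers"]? 8722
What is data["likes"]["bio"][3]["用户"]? 46072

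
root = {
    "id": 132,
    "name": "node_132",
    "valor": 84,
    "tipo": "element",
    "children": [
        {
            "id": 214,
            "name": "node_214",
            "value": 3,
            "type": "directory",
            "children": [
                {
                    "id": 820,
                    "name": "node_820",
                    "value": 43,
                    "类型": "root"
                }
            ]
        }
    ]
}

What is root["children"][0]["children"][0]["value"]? 43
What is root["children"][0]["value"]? 3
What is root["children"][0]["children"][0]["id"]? 820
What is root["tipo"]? "element"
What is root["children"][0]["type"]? "directory"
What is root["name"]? "node_132"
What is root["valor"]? 84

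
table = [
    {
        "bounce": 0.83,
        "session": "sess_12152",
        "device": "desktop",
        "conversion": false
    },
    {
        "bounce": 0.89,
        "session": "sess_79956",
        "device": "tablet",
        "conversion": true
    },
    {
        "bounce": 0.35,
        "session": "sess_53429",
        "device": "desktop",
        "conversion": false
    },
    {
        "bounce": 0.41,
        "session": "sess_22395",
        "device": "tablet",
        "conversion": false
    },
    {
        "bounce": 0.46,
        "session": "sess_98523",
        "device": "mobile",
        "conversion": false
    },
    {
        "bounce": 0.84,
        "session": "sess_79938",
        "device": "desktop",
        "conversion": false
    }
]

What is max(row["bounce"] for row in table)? 0.89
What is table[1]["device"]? "tablet"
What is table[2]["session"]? "sess_53429"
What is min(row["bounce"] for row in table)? 0.35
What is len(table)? 6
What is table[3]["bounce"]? 0.41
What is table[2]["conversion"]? False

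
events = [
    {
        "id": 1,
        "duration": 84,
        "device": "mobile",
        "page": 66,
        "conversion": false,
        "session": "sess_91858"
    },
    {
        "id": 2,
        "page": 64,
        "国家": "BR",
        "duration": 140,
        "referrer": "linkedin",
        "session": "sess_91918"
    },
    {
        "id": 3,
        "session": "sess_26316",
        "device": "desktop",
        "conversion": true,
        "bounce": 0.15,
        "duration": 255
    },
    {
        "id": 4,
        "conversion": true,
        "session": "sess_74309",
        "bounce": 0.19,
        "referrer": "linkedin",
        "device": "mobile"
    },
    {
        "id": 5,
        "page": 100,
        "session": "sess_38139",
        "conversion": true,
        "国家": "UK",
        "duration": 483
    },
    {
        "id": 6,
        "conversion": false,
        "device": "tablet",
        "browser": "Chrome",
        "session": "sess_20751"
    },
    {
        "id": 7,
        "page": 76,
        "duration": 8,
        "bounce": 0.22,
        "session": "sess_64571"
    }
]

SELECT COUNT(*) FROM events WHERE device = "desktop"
1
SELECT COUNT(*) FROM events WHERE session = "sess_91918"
1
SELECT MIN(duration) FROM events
8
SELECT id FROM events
[1, 2, 3, 4, 5, 6, 7]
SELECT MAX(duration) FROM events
483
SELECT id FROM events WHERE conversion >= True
[3, 4, 5]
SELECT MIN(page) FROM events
64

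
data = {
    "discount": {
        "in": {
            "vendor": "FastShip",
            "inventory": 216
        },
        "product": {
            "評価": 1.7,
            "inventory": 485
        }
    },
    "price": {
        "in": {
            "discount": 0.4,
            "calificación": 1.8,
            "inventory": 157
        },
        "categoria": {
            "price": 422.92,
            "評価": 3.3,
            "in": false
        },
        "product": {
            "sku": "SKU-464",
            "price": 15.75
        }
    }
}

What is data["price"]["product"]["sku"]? "SKU-464"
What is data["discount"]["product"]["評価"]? 1.7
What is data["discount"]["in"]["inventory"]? 216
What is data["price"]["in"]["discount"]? 0.4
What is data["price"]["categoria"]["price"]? 422.92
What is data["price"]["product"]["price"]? 15.75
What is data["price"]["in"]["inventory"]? 157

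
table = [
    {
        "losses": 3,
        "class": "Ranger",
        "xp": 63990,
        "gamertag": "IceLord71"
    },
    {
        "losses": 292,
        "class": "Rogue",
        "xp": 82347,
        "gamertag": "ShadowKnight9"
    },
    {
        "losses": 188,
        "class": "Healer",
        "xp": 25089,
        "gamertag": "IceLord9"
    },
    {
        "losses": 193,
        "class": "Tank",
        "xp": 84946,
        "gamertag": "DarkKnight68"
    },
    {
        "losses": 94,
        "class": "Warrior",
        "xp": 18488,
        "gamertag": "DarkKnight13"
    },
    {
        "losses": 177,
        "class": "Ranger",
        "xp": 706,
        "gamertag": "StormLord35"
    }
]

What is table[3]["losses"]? 193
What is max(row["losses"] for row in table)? 292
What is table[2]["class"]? "Healer"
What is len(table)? 6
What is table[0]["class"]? "Ranger"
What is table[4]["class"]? "Warrior"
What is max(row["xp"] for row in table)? 84946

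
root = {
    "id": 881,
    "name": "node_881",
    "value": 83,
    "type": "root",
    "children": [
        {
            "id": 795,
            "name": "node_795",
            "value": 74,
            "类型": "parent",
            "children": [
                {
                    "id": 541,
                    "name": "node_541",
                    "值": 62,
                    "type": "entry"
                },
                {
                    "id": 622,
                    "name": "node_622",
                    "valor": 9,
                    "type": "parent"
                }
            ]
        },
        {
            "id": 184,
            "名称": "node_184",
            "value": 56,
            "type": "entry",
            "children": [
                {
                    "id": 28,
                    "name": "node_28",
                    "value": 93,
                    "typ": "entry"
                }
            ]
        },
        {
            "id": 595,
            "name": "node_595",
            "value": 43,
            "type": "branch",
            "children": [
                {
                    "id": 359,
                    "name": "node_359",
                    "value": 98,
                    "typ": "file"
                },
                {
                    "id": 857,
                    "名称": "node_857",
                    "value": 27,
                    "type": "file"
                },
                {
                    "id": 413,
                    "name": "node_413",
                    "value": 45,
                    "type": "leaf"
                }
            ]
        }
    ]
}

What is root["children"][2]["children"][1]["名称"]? "node_857"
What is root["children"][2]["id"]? 595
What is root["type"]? "root"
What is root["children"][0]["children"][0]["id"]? 541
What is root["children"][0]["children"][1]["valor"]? 9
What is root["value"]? 83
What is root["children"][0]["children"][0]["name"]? "node_541"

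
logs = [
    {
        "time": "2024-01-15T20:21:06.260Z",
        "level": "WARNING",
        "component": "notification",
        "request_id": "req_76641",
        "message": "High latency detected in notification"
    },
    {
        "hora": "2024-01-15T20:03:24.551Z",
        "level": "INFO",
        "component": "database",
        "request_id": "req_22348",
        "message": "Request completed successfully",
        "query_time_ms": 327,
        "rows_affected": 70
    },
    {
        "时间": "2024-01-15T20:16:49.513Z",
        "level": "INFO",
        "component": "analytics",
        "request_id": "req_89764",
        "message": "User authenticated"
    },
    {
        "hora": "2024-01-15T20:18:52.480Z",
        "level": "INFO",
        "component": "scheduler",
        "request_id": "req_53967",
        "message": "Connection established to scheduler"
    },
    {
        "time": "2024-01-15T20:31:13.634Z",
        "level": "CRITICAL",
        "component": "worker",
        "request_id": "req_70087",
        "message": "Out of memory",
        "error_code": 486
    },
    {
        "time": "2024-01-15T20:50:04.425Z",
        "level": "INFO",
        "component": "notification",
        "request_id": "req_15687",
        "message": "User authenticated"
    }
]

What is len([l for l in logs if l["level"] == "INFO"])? 4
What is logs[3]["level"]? "INFO"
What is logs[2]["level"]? "INFO"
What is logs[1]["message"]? "Request completed successfully"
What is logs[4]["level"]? "CRITICAL"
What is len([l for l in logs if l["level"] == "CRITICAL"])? 1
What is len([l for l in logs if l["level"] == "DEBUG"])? 0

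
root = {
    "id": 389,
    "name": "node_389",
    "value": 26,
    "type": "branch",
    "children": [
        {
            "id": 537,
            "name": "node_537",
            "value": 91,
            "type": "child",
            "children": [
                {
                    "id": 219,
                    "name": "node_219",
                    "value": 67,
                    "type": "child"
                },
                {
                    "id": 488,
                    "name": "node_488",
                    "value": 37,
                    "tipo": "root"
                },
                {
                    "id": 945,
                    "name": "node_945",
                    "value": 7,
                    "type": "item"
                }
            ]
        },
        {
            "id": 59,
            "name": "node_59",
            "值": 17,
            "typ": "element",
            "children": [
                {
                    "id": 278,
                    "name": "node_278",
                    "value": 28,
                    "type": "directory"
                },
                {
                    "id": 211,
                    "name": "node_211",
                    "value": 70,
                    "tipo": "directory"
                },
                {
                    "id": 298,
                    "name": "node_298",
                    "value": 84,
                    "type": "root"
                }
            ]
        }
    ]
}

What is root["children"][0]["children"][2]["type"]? "item"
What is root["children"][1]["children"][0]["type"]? "directory"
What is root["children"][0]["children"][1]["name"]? "node_488"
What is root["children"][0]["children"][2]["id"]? 945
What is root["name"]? "node_389"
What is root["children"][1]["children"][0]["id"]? 278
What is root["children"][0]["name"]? "node_537"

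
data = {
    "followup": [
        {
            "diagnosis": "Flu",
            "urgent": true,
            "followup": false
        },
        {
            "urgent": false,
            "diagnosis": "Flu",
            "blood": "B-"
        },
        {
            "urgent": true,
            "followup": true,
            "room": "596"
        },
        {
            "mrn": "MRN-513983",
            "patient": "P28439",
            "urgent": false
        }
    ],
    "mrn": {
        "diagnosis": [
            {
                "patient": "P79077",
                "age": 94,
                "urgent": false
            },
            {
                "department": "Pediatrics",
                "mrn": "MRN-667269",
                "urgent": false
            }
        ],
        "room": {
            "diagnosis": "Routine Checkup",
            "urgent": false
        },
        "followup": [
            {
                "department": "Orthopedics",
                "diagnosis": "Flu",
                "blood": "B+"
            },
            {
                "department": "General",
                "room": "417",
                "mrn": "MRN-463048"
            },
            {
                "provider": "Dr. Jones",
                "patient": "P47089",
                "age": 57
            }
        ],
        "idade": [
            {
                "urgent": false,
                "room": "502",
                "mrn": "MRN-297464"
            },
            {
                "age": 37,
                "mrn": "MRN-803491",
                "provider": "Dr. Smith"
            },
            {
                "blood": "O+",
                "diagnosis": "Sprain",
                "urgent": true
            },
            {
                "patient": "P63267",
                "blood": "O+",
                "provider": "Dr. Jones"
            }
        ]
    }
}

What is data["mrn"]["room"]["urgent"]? False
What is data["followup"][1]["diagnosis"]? "Flu"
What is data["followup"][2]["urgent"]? True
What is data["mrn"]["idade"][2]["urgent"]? True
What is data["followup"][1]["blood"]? "B-"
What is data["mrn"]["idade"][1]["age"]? 37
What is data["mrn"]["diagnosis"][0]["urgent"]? False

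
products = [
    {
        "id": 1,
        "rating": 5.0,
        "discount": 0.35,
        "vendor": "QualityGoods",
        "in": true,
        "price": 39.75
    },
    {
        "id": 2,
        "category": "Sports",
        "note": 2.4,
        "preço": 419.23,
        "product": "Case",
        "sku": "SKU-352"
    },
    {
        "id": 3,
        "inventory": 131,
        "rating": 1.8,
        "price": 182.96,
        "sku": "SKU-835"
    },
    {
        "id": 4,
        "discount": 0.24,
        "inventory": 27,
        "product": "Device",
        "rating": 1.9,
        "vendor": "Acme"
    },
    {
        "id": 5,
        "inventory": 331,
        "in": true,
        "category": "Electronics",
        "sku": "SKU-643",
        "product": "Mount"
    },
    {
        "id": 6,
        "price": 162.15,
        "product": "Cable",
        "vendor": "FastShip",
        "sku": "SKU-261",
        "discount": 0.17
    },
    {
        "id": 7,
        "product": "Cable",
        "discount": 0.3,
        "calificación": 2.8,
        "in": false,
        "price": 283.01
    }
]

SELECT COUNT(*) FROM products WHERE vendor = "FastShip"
1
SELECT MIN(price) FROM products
39.75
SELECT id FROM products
[1, 2, 3, 4, 5, 6, 7]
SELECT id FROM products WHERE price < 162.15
[1]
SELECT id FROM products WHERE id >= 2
[2, 3, 4, 5, 6, 7]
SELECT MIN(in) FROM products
False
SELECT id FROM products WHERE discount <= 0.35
[1, 4, 6, 7]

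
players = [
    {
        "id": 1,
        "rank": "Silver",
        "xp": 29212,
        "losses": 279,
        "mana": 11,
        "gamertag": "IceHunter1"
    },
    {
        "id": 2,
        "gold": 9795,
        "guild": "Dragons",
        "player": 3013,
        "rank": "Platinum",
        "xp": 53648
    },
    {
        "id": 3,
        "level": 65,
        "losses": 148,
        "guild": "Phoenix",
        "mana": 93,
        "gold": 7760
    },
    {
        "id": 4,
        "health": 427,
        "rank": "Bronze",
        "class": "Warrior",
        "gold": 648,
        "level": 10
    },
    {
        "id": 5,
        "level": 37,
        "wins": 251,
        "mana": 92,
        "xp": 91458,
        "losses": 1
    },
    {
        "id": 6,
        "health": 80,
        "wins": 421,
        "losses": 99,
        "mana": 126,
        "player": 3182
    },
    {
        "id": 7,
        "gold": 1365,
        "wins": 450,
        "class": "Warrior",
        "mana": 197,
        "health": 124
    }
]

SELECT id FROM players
[1, 2, 3, 4, 5, 6, 7]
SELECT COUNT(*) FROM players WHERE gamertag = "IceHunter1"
1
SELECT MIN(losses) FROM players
1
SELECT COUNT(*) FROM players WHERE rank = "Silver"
1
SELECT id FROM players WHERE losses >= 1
[1, 3, 5, 6]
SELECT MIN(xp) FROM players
29212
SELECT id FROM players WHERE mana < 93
[1, 5]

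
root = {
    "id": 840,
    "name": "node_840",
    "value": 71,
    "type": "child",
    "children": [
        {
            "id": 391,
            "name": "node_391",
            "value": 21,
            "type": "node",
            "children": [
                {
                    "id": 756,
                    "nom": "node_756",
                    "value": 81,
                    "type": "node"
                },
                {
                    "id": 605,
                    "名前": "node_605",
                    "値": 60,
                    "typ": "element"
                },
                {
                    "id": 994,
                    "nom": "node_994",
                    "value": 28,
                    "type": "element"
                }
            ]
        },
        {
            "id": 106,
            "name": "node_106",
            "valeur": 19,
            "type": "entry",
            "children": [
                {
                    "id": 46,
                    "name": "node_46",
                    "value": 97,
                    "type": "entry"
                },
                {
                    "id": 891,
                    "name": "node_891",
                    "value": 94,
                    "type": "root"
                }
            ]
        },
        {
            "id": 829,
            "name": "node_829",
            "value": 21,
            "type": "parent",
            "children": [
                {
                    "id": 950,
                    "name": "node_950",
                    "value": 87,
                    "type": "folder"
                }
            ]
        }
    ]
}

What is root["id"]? 840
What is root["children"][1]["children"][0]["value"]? 97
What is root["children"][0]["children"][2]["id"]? 994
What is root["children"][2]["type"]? "parent"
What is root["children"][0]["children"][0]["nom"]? "node_756"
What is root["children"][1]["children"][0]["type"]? "entry"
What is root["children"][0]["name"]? "node_391"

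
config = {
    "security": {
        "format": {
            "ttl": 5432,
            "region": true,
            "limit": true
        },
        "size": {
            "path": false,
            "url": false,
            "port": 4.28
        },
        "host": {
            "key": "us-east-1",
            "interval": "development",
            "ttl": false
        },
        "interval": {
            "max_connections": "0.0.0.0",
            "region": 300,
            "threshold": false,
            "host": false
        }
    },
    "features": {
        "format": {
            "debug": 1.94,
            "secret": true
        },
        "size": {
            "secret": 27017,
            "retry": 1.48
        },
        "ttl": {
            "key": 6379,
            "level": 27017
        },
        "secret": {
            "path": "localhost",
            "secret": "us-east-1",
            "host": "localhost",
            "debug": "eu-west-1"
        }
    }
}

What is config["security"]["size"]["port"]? 4.28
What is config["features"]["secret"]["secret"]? "us-east-1"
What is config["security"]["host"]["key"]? "us-east-1"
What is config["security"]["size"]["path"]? False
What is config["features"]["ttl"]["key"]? 6379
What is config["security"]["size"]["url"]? False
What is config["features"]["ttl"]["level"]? 27017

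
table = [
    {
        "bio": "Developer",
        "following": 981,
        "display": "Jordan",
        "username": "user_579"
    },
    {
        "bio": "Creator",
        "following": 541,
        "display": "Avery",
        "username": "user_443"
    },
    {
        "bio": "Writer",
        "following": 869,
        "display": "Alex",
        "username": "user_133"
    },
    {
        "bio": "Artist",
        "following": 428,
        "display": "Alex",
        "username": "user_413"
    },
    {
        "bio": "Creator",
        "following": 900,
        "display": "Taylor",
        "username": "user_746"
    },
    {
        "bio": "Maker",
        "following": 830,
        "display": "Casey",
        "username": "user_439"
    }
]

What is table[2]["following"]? 869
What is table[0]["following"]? 981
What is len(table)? 6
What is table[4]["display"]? "Taylor"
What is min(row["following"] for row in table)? 428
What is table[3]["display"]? "Alex"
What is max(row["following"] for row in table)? 981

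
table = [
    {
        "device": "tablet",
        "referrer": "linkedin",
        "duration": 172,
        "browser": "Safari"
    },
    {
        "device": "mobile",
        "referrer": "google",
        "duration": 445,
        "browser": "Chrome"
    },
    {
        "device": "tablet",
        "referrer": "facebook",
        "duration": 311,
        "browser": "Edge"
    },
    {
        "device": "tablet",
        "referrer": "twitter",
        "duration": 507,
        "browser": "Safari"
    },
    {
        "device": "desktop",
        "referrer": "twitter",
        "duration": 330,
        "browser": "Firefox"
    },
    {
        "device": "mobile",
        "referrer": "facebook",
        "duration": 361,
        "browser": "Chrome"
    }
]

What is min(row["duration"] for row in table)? 172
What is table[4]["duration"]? 330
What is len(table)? 6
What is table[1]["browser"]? "Chrome"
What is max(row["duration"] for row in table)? 507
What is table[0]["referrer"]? "linkedin"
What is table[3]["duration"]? 507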